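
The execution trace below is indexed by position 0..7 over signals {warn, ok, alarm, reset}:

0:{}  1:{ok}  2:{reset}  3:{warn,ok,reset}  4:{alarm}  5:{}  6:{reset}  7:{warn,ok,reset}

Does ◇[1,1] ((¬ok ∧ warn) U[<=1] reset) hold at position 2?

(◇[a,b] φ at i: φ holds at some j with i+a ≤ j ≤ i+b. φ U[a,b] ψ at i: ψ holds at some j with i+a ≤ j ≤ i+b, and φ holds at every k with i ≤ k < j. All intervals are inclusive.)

Check ((¬ok ∧ warn) U[<=1] reset) at each j in [3,3]:
  j=3: holds
Found at j=3 → formula holds.

Yes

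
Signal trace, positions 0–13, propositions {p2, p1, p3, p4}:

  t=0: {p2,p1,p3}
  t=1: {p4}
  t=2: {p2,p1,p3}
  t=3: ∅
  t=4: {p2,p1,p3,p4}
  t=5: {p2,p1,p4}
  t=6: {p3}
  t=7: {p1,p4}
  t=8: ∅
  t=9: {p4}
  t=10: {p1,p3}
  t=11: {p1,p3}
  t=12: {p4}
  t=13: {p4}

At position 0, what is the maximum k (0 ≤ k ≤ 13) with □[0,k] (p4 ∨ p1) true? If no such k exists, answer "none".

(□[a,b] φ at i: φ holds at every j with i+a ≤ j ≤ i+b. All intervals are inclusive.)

(p4 ∨ p1) must hold from j=0 onward; find where it first fails.
  j=0: holds
  j=1: holds
  j=2: holds
  j=3: fails
Holds on [0,2], so largest k = 2.

2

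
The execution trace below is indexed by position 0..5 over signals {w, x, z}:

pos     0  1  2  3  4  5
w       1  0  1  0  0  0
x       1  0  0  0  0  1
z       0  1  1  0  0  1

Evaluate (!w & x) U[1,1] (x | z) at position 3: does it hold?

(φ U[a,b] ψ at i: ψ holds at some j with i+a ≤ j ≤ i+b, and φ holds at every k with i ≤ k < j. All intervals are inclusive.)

No

Need some j in [4,4] with (x | z), and (!w & x) at every k in [3,j-1].
  j=4: (x | z) false.
No j in the window works → until fails.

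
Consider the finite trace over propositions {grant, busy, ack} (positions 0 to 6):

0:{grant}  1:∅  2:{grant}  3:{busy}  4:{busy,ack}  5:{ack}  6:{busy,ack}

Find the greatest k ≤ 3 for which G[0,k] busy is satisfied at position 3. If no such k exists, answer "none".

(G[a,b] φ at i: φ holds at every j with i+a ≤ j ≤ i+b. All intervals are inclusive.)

1

busy must hold from j=3 onward; find where it first fails.
  j=3: holds
  j=4: holds
  j=5: fails
Holds on [3,4], so largest k = 1.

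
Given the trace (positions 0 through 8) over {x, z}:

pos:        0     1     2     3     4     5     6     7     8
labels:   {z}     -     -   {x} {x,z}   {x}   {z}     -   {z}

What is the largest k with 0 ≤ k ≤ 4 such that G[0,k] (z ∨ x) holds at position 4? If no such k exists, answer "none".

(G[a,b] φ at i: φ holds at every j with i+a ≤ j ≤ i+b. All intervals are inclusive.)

(z ∨ x) must hold from j=4 onward; find where it first fails.
  j=4: holds
  j=5: holds
  j=6: holds
  j=7: fails
Holds on [4,6], so largest k = 2.

2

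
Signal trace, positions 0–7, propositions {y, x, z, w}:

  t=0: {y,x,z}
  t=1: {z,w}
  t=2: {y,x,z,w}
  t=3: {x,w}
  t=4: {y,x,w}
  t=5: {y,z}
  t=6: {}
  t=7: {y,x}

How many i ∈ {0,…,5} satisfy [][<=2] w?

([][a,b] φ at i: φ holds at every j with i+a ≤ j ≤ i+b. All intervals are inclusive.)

2

Evaluate at each i in [0,5]:
  i=0: ✗ (fails at j=0)
  i=1: ✓ (all of [1,3])
  i=2: ✓ (all of [2,4])
  i=3: ✗ (fails at j=5)
  i=4: ✗ (fails at j=5)
  i=5: ✗ (fails at j=5)
Positions where it holds: {1, 2} → 2.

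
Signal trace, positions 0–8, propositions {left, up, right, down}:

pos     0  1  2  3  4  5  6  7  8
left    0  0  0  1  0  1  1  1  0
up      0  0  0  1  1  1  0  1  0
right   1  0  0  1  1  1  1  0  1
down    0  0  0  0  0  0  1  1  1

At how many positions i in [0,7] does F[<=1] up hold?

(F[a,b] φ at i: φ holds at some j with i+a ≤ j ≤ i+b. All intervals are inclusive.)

6

Evaluate at each i in [0,7]:
  i=0: ✗ (none in [0,1])
  i=1: ✗ (none in [1,2])
  i=2: ✓ (witness j=3)
  i=3: ✓ (witness j=3)
  i=4: ✓ (witness j=4)
  i=5: ✓ (witness j=5)
  i=6: ✓ (witness j=7)
  i=7: ✓ (witness j=7)
Positions where it holds: {2, 3, 4, 5, 6, 7} → 6.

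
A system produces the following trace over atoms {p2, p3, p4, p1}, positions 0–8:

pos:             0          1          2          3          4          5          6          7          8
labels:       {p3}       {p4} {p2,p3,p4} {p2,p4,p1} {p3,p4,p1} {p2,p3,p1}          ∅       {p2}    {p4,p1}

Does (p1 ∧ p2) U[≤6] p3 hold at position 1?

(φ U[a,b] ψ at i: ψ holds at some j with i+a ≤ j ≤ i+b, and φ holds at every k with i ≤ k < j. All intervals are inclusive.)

Does not hold

Need some j in [1,7] with p3, and (p1 ∧ p2) at every k in [1,j-1].
  j=1: p3 false.
  j=2: p3 holds, but (p1 ∧ p2) fails at k=1 → not this j.
  j=3: p3 false.
  j=4: p3 holds, but (p1 ∧ p2) fails at k=1 → not this j.
  j=5: p3 holds, but (p1 ∧ p2) fails at k=1 → not this j.
  j=6: p3 false.
  j=7: p3 false.
No j in the window works → until fails.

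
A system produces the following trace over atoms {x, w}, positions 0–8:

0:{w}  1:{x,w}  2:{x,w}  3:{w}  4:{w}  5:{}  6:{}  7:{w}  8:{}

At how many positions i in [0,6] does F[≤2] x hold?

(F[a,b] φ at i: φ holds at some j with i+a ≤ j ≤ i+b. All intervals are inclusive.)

Evaluate at each i in [0,6]:
  i=0: ✓ (witness j=1)
  i=1: ✓ (witness j=1)
  i=2: ✓ (witness j=2)
  i=3: ✗ (none in [3,5])
  i=4: ✗ (none in [4,6])
  i=5: ✗ (none in [5,7])
  i=6: ✗ (none in [6,8])
Positions where it holds: {0, 1, 2} → 3.

3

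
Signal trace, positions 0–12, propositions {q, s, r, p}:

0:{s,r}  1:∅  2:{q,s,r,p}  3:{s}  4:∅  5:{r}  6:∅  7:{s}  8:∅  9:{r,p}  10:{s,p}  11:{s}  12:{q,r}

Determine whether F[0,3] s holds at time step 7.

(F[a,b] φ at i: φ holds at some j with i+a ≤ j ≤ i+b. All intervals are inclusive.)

Holds

Check s at each j in [7,10]:
  j=7: true
  j=8: false
  j=9: false
  j=10: true
Found at j=7 → formula holds.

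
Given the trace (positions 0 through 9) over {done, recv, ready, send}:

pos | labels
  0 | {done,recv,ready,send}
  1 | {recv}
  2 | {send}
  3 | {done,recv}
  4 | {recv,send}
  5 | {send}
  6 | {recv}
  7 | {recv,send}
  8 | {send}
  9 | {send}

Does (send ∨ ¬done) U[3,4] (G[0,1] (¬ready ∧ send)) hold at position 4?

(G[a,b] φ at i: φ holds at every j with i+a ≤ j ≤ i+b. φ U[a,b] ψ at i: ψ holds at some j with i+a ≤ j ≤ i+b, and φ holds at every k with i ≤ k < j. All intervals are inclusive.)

Holds

Need some j in [7,8] with G[0,1] (¬ready ∧ send), and (send ∨ ¬done) at every k in [4,j-1].
  j=7: G[0,1] (¬ready ∧ send) holds; (send ∨ ¬done) holds at every k in [4,6] → satisfied.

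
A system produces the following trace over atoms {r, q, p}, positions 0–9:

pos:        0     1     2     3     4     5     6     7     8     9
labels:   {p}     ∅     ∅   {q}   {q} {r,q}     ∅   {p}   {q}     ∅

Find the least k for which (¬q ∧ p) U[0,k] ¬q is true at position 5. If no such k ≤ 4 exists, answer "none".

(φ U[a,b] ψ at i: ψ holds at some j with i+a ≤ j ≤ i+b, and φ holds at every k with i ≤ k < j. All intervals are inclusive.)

Need earliest j ≥ 5 with ¬q, and (¬q ∧ p) at every k in [5,j-1].
  j=5: rhs fails.
  j=6: rhs holds but lhs fails at k=5.
  j=7: rhs holds but lhs fails at k=5.
  j=8: rhs fails.
  j=9: rhs holds but lhs fails at k=5.
No witness within the range → none.

none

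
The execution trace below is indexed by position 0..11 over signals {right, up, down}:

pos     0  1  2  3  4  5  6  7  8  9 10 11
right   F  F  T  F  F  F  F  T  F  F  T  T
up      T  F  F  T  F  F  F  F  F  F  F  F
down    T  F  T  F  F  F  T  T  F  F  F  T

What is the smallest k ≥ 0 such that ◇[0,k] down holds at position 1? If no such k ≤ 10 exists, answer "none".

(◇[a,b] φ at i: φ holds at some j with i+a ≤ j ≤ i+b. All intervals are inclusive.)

Scan j = 1,2,… for down:
  j=1: fails
  j=2: holds
First hit at j=2, so smallest k = 2-1 = 1.

1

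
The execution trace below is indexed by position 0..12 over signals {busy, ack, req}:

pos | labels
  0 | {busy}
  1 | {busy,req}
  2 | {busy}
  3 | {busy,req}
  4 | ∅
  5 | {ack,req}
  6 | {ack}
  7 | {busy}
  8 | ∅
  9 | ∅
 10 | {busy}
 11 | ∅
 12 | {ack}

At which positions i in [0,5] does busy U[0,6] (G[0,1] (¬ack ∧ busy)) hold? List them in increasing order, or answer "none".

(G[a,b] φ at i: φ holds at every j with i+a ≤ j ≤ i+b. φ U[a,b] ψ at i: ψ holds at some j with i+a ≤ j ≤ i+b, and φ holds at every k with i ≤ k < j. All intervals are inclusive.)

Evaluate at each i in [0,5]:
  i=0: ✓ (rhs at j=0)
  i=1: ✓ (rhs at j=1)
  i=2: ✓ (rhs at j=2)
  i=3: ✗ (no rhs in [3,9])
  i=4: ✗ (no rhs in [4,10])
  i=5: ✗ (no rhs in [5,11])

0, 1, 2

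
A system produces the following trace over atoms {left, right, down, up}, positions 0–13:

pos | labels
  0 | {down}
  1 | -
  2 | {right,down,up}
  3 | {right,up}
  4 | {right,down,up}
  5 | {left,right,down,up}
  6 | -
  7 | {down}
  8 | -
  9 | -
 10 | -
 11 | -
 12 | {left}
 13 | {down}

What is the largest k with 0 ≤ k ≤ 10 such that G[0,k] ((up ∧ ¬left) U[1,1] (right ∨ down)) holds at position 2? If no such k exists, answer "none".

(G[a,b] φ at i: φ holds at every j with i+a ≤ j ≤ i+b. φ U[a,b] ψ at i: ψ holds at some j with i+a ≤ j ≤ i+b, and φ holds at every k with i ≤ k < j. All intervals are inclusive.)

((up ∧ ¬left) U[1,1] (right ∨ down)) must hold from j=2 onward; find where it first fails.
  j=2: holds
  j=3: holds
  j=4: holds
  j=5: fails
Holds on [2,4], so largest k = 2.

2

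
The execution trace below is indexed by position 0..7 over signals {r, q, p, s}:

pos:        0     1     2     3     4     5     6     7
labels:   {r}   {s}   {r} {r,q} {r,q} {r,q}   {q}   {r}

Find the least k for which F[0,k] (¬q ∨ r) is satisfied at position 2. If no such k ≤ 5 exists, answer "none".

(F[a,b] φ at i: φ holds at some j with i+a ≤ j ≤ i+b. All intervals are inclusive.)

0

Scan j = 2,3,… for (¬q ∨ r):
  j=2: holds
First hit at j=2, so smallest k = 2-2 = 0.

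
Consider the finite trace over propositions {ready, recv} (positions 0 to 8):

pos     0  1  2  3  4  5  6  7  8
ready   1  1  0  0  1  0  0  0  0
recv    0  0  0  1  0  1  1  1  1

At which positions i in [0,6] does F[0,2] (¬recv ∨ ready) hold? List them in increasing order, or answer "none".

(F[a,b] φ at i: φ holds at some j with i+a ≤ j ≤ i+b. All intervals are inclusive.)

0, 1, 2, 3, 4

Evaluate at each i in [0,6]:
  i=0: ✓ (witness j=0)
  i=1: ✓ (witness j=1)
  i=2: ✓ (witness j=2)
  i=3: ✓ (witness j=4)
  i=4: ✓ (witness j=4)
  i=5: ✗ (none in [5,7])
  i=6: ✗ (none in [6,8])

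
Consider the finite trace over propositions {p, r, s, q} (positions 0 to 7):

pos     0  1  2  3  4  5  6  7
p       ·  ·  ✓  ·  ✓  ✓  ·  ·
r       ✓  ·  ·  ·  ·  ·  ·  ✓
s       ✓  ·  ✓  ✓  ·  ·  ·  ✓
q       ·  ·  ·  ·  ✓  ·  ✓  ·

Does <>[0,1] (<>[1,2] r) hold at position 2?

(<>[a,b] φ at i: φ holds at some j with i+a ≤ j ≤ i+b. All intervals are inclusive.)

Check <>[1,2] r at each j in [2,3]:
  j=2: fails (none in [3,4])
  j=3: fails (none in [4,5])
No position in the window satisfies it → formula fails.

No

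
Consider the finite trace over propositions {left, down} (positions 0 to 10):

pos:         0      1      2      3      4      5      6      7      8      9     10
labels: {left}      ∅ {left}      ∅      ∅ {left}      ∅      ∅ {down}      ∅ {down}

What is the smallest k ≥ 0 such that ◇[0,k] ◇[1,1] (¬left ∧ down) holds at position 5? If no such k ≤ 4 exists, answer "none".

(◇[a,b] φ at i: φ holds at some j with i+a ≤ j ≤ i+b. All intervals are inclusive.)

2

Scan j = 5,6,… for ◇[1,1] (¬left ∧ down):
  j=5: fails
  j=6: fails
  j=7: holds
First hit at j=7, so smallest k = 7-5 = 2.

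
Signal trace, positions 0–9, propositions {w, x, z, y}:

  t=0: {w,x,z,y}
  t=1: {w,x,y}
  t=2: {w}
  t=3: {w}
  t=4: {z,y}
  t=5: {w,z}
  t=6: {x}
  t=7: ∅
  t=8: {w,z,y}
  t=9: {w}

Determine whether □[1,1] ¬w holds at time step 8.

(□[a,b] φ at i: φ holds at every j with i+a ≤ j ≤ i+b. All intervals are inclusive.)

Check ¬w at every j in [9,9]:
  j=9: false
Fails at j=9 → formula fails.

No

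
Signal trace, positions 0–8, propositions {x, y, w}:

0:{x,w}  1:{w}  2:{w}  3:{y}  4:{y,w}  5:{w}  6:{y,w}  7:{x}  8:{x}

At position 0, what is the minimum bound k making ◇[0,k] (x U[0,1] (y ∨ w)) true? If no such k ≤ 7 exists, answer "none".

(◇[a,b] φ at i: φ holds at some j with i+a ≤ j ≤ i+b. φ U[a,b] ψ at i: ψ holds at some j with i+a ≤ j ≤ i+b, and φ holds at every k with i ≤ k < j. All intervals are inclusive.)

0

Scan j = 0,1,… for (x U[0,1] (y ∨ w)):
  j=0: holds
First hit at j=0, so smallest k = 0-0 = 0.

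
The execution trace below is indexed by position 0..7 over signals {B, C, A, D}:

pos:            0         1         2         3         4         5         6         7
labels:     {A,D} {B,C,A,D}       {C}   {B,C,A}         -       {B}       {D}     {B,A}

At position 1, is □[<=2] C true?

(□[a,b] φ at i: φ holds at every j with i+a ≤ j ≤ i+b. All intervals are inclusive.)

True

Check C at every j in [1,3]:
  j=1: true
  j=2: true
  j=3: true
All positions satisfy it → formula holds.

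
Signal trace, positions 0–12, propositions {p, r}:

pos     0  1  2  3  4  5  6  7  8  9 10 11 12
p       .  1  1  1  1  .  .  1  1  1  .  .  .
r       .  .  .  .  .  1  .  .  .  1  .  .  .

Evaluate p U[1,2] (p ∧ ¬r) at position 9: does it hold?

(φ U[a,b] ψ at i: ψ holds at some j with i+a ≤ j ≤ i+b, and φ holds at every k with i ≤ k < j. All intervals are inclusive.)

Need some j in [10,11] with (p ∧ ¬r), and p at every k in [9,j-1].
  j=10: (p ∧ ¬r) false.
  j=11: (p ∧ ¬r) false.
No j in the window works → until fails.

Does not hold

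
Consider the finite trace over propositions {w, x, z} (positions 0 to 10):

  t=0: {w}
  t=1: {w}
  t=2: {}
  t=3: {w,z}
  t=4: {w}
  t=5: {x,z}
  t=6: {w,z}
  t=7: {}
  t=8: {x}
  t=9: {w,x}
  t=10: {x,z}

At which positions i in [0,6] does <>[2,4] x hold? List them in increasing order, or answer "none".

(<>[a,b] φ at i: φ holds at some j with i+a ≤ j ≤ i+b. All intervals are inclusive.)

Evaluate at each i in [0,6]:
  i=0: ✗ (none in [2,4])
  i=1: ✓ (witness j=5)
  i=2: ✓ (witness j=5)
  i=3: ✓ (witness j=5)
  i=4: ✓ (witness j=8)
  i=5: ✓ (witness j=8)
  i=6: ✓ (witness j=8)

1, 2, 3, 4, 5, 6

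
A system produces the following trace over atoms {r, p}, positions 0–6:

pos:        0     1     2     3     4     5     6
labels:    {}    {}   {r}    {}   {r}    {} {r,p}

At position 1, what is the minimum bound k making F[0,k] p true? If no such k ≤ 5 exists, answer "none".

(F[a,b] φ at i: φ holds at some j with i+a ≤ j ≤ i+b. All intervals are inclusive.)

Scan j = 1,2,… for p:
  j=1: fails
  j=2: fails
  j=3: fails
  j=4: fails
  j=5: fails
  j=6: holds
First hit at j=6, so smallest k = 6-1 = 5.

5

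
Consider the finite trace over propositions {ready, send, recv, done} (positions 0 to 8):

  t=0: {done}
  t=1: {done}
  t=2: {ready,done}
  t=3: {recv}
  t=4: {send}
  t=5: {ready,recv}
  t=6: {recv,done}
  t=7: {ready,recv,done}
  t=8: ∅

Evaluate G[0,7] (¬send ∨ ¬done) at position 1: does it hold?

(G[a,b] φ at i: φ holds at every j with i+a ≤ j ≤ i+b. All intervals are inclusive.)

Check (¬send ∨ ¬done) at every j in [1,8]:
  j=1: true
  j=2: true
  j=3: true
  j=4: true
  j=5: true
  j=6: true
  j=7: true
  j=8: true
All positions satisfy it → formula holds.

Holds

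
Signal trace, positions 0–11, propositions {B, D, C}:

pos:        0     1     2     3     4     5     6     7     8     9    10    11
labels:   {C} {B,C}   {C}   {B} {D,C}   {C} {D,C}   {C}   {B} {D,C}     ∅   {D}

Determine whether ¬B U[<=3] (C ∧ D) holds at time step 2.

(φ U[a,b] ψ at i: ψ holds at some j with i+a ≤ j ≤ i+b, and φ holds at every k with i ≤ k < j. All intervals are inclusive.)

Need some j in [2,5] with (C ∧ D), and ¬B at every k in [2,j-1].
  j=2: (C ∧ D) false.
  j=3: (C ∧ D) false.
  j=4: (C ∧ D) holds, but ¬B fails at k=3 → not this j.
  j=5: (C ∧ D) false.
No j in the window works → until fails.

False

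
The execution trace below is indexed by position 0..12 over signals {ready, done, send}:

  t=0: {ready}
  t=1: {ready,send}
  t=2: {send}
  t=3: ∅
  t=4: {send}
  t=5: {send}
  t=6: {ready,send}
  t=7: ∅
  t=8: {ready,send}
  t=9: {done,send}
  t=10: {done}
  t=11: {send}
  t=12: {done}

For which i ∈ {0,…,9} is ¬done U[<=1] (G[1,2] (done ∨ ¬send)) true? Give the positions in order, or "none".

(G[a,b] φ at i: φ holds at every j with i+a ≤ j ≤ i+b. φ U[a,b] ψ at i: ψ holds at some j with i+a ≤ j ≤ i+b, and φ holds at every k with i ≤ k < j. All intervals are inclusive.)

Evaluate at each i in [0,9]:
  i=0: ✗ (no rhs in [0,1])
  i=1: ✗ (no rhs in [1,2])
  i=2: ✗ (no rhs in [2,3])
  i=3: ✗ (no rhs in [3,4])
  i=4: ✗ (no rhs in [4,5])
  i=5: ✗ (no rhs in [5,6])
  i=6: ✗ (no rhs in [6,7])
  i=7: ✓ (rhs at j=8; lhs holds on [7,7])
  i=8: ✓ (rhs at j=8)
  i=9: ✗ (no rhs in [9,10])

7, 8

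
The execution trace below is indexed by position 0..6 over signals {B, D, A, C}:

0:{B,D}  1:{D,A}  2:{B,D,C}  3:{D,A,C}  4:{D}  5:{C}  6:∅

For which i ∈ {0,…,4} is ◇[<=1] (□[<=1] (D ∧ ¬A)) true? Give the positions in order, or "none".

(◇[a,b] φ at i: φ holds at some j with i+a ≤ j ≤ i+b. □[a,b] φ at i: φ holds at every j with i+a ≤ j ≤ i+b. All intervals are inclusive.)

Evaluate at each i in [0,4]:
  i=0: ✗ (none in [0,1])
  i=1: ✗ (none in [1,2])
  i=2: ✗ (none in [2,3])
  i=3: ✗ (none in [3,4])
  i=4: ✗ (none in [4,5])

none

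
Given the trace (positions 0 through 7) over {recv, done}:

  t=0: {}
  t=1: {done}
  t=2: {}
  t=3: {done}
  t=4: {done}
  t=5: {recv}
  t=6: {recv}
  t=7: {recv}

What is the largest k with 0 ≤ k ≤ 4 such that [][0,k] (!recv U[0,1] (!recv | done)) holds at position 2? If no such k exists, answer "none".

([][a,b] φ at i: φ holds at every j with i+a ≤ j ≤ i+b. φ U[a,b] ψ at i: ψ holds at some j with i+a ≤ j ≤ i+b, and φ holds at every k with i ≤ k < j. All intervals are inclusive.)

(!recv U[0,1] (!recv | done)) must hold from j=2 onward; find where it first fails.
  j=2: holds
  j=3: holds
  j=4: holds
  j=5: fails
Holds on [2,4], so largest k = 2.

2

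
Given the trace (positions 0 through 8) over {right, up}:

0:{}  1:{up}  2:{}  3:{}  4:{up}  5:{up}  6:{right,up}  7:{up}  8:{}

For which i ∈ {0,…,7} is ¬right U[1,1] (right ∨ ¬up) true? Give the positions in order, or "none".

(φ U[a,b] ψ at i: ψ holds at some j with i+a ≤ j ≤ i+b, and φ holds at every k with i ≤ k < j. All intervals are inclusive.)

Evaluate at each i in [0,7]:
  i=0: ✗ (no rhs in [1,1])
  i=1: ✓ (rhs at j=2; lhs holds on [1,1])
  i=2: ✓ (rhs at j=3; lhs holds on [2,2])
  i=3: ✗ (no rhs in [4,4])
  i=4: ✗ (no rhs in [5,5])
  i=5: ✓ (rhs at j=6; lhs holds on [5,5])
  i=6: ✗ (no rhs in [7,7])
  i=7: ✓ (rhs at j=8; lhs holds on [7,7])

1, 2, 5, 7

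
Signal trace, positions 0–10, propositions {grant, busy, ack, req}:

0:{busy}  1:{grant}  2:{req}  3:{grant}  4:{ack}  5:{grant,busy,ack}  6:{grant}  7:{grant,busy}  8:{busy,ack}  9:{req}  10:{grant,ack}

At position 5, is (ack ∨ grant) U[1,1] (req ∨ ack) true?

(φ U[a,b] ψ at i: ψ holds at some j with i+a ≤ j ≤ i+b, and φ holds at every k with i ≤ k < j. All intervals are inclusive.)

Need some j in [6,6] with (req ∨ ack), and (ack ∨ grant) at every k in [5,j-1].
  j=6: (req ∨ ack) false.
No j in the window works → until fails.

Does not hold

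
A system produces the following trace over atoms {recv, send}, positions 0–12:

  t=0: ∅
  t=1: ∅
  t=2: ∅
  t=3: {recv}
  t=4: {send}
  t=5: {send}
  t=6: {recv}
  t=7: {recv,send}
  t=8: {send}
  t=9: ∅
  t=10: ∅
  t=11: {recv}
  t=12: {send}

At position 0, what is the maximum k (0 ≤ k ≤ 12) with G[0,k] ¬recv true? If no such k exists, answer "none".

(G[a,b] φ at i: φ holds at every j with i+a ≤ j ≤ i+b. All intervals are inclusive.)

2

¬recv must hold from j=0 onward; find where it first fails.
  j=0: holds
  j=1: holds
  j=2: holds
  j=3: fails
Holds on [0,2], so largest k = 2.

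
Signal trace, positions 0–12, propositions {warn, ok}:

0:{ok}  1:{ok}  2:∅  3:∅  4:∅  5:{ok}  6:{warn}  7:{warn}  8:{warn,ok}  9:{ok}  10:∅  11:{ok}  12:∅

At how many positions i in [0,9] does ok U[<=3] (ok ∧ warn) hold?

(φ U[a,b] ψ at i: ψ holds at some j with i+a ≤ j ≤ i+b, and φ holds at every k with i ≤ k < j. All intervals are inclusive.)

Evaluate at each i in [0,9]:
  i=0: ✗ (no rhs in [0,3])
  i=1: ✗ (no rhs in [1,4])
  i=2: ✗ (no rhs in [2,5])
  i=3: ✗ (no rhs in [3,6])
  i=4: ✗ (no rhs in [4,7])
  i=5: ✗ (lhs fails at k=6 before rhs at j=8)
  i=6: ✗ (lhs fails at k=6 before rhs at j=8)
  i=7: ✗ (lhs fails at k=7 before rhs at j=8)
  i=8: ✓ (rhs at j=8)
  i=9: ✗ (no rhs in [9,12])
Positions where it holds: {8} → 1.

1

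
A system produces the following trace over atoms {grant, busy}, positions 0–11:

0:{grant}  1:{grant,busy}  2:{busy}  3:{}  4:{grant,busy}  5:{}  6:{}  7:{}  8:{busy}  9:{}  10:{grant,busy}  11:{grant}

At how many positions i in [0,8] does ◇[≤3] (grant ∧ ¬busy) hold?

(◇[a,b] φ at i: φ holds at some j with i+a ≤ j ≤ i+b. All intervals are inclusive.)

Evaluate at each i in [0,8]:
  i=0: ✓ (witness j=0)
  i=1: ✗ (none in [1,4])
  i=2: ✗ (none in [2,5])
  i=3: ✗ (none in [3,6])
  i=4: ✗ (none in [4,7])
  i=5: ✗ (none in [5,8])
  i=6: ✗ (none in [6,9])
  i=7: ✗ (none in [7,10])
  i=8: ✓ (witness j=11)
Positions where it holds: {0, 8} → 2.

2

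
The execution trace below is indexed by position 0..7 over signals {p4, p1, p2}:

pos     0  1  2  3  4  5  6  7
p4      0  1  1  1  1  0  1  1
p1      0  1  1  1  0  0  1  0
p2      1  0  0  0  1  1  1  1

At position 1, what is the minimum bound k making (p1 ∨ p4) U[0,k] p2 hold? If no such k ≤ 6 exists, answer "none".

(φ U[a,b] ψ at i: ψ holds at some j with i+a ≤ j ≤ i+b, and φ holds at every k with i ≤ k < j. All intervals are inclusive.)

Need earliest j ≥ 1 with p2, and (p1 ∨ p4) at every k in [1,j-1].
  j=1: rhs fails.
  j=2: rhs fails.
  j=3: rhs fails.
  j=4: rhs holds; lhs holds on [1,3]. k = 3.

3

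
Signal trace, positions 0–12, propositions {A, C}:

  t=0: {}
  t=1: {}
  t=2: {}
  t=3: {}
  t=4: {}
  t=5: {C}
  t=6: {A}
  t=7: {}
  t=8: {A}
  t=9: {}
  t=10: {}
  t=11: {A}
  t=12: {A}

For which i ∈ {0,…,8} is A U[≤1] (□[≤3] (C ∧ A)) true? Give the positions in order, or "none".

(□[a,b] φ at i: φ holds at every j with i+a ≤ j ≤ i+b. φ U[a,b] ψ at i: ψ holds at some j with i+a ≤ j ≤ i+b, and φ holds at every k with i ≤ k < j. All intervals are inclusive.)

Evaluate at each i in [0,8]:
  i=0: ✗ (no rhs in [0,1])
  i=1: ✗ (no rhs in [1,2])
  i=2: ✗ (no rhs in [2,3])
  i=3: ✗ (no rhs in [3,4])
  i=4: ✗ (no rhs in [4,5])
  i=5: ✗ (no rhs in [5,6])
  i=6: ✗ (no rhs in [6,7])
  i=7: ✗ (no rhs in [7,8])
  i=8: ✗ (no rhs in [8,9])

none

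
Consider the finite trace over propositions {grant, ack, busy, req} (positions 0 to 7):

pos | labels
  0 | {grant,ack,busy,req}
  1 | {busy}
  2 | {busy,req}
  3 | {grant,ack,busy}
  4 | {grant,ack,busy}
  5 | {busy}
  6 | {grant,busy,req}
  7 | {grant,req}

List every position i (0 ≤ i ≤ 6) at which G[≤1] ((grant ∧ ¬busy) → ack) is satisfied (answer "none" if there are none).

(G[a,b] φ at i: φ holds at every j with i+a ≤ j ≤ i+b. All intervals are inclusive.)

0, 1, 2, 3, 4, 5

Evaluate at each i in [0,6]:
  i=0: ✓ (all of [0,1])
  i=1: ✓ (all of [1,2])
  i=2: ✓ (all of [2,3])
  i=3: ✓ (all of [3,4])
  i=4: ✓ (all of [4,5])
  i=5: ✓ (all of [5,6])
  i=6: ✗ (fails at j=7)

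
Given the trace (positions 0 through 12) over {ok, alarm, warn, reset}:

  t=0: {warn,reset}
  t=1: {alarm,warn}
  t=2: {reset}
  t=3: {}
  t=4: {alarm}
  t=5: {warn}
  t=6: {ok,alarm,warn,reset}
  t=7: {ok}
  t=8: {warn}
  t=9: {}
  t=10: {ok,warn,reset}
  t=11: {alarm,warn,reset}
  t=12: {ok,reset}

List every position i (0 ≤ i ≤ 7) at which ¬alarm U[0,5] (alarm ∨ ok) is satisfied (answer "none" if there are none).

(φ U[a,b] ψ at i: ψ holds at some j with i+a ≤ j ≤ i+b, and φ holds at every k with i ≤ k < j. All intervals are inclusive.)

0, 1, 2, 3, 4, 5, 6, 7

Evaluate at each i in [0,7]:
  i=0: ✓ (rhs at j=1; lhs holds on [0,0])
  i=1: ✓ (rhs at j=1)
  i=2: ✓ (rhs at j=4; lhs holds on [2,3])
  i=3: ✓ (rhs at j=4; lhs holds on [3,3])
  i=4: ✓ (rhs at j=4)
  i=5: ✓ (rhs at j=6; lhs holds on [5,5])
  i=6: ✓ (rhs at j=6)
  i=7: ✓ (rhs at j=7)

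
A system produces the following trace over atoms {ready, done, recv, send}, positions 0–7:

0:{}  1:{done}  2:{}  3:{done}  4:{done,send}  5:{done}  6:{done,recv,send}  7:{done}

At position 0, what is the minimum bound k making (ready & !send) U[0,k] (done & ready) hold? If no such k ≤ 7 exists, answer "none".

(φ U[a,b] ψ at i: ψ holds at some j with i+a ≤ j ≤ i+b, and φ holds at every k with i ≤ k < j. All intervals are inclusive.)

none

Need earliest j ≥ 0 with (done & ready), and (ready & !send) at every k in [0,j-1].
  j=0: rhs fails.
  j=1: rhs fails.
  j=2: rhs fails.
  j=3: rhs fails.
  j=4: rhs fails.
  j=5: rhs fails.
  j=6: rhs fails.
  j=7: rhs fails.
No witness within the range → none.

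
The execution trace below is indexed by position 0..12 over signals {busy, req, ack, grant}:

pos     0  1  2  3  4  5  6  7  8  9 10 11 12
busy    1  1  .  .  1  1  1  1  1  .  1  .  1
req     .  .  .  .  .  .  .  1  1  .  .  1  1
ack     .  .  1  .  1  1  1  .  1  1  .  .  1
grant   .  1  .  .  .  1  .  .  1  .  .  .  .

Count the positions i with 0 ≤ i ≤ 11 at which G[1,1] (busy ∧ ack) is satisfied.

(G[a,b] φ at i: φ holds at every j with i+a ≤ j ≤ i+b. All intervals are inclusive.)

5

Evaluate at each i in [0,11]:
  i=0: ✗ (fails at j=1)
  i=1: ✗ (fails at j=2)
  i=2: ✗ (fails at j=3)
  i=3: ✓ (all of [4,4])
  i=4: ✓ (all of [5,5])
  i=5: ✓ (all of [6,6])
  i=6: ✗ (fails at j=7)
  i=7: ✓ (all of [8,8])
  i=8: ✗ (fails at j=9)
  i=9: ✗ (fails at j=10)
  i=10: ✗ (fails at j=11)
  i=11: ✓ (all of [12,12])
Positions where it holds: {3, 4, 5, 7, 11} → 5.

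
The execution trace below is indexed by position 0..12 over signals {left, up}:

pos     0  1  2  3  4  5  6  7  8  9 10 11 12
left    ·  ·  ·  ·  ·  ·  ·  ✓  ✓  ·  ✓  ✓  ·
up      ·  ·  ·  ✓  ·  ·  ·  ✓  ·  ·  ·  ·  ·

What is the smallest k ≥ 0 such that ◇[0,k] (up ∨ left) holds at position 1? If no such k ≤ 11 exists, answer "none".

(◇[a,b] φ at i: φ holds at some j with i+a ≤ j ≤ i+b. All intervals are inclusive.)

Scan j = 1,2,… for (up ∨ left):
  j=1: fails
  j=2: fails
  j=3: holds
First hit at j=3, so smallest k = 3-1 = 2.

2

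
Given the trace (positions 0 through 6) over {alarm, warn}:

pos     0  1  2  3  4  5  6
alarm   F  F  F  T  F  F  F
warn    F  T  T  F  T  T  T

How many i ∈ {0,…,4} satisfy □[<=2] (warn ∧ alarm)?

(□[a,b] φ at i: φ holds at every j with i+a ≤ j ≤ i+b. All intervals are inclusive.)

0

Evaluate at each i in [0,4]:
  i=0: ✗ (fails at j=0)
  i=1: ✗ (fails at j=1)
  i=2: ✗ (fails at j=2)
  i=3: ✗ (fails at j=3)
  i=4: ✗ (fails at j=4)
Positions where it holds: {} → 0.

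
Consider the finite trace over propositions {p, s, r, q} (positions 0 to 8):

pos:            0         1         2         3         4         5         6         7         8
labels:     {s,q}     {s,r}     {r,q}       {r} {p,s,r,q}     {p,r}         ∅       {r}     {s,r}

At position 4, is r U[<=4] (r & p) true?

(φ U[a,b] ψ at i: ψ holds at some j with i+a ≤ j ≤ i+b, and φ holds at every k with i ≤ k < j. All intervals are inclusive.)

Need some j in [4,8] with (r & p), and r at every k in [4,j-1].
  j=4: (r & p) holds; no prefix to check → satisfied.

True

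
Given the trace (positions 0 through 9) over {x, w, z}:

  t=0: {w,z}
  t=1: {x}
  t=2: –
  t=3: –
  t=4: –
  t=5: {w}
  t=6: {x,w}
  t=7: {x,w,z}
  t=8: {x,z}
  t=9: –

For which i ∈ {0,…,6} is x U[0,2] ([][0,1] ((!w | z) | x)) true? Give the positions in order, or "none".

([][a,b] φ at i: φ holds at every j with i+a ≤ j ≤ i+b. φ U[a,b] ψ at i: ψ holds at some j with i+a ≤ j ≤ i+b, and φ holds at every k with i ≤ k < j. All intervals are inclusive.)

Evaluate at each i in [0,6]:
  i=0: ✓ (rhs at j=0)
  i=1: ✓ (rhs at j=1)
  i=2: ✓ (rhs at j=2)
  i=3: ✓ (rhs at j=3)
  i=4: ✗ (lhs fails at k=4 before rhs at j=6)
  i=5: ✗ (lhs fails at k=5 before rhs at j=6)
  i=6: ✓ (rhs at j=6)

0, 1, 2, 3, 6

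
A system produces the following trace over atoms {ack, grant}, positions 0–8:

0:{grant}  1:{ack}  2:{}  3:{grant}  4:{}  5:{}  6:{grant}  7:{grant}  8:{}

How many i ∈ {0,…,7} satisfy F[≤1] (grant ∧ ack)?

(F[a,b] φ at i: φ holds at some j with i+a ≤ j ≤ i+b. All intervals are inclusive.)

0

Evaluate at each i in [0,7]:
  i=0: ✗ (none in [0,1])
  i=1: ✗ (none in [1,2])
  i=2: ✗ (none in [2,3])
  i=3: ✗ (none in [3,4])
  i=4: ✗ (none in [4,5])
  i=5: ✗ (none in [5,6])
  i=6: ✗ (none in [6,7])
  i=7: ✗ (none in [7,8])
Positions where it holds: {} → 0.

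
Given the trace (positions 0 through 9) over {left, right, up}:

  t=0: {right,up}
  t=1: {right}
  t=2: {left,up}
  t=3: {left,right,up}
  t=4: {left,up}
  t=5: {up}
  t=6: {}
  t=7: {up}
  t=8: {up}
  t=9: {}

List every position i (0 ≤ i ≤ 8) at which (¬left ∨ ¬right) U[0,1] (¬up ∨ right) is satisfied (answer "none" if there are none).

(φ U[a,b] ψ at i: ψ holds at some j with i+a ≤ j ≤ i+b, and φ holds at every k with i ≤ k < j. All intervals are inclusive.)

0, 1, 2, 3, 5, 6, 8

Evaluate at each i in [0,8]:
  i=0: ✓ (rhs at j=0)
  i=1: ✓ (rhs at j=1)
  i=2: ✓ (rhs at j=3; lhs holds on [2,2])
  i=3: ✓ (rhs at j=3)
  i=4: ✗ (no rhs in [4,5])
  i=5: ✓ (rhs at j=6; lhs holds on [5,5])
  i=6: ✓ (rhs at j=6)
  i=7: ✗ (no rhs in [7,8])
  i=8: ✓ (rhs at j=9; lhs holds on [8,8])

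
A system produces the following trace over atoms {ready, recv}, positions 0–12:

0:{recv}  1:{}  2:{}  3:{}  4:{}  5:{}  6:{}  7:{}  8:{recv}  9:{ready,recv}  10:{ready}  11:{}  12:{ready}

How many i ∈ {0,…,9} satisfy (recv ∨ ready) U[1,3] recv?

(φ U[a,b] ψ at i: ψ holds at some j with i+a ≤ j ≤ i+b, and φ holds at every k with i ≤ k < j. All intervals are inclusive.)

Evaluate at each i in [0,9]:
  i=0: ✗ (no rhs in [1,3])
  i=1: ✗ (no rhs in [2,4])
  i=2: ✗ (no rhs in [3,5])
  i=3: ✗ (no rhs in [4,6])
  i=4: ✗ (no rhs in [5,7])
  i=5: ✗ (lhs fails at k=5 before rhs at j=8)
  i=6: ✗ (lhs fails at k=6 before rhs at j=8)
  i=7: ✗ (lhs fails at k=7 before rhs at j=8)
  i=8: ✓ (rhs at j=9; lhs holds on [8,8])
  i=9: ✗ (no rhs in [10,12])
Positions where it holds: {8} → 1.

1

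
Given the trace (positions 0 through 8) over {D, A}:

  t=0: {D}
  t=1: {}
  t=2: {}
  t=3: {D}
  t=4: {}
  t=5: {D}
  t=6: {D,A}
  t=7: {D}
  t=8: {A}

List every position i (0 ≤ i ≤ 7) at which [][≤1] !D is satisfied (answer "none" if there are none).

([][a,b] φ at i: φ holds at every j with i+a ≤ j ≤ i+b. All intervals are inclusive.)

Evaluate at each i in [0,7]:
  i=0: ✗ (fails at j=0)
  i=1: ✓ (all of [1,2])
  i=2: ✗ (fails at j=3)
  i=3: ✗ (fails at j=3)
  i=4: ✗ (fails at j=5)
  i=5: ✗ (fails at j=5)
  i=6: ✗ (fails at j=6)
  i=7: ✗ (fails at j=7)

1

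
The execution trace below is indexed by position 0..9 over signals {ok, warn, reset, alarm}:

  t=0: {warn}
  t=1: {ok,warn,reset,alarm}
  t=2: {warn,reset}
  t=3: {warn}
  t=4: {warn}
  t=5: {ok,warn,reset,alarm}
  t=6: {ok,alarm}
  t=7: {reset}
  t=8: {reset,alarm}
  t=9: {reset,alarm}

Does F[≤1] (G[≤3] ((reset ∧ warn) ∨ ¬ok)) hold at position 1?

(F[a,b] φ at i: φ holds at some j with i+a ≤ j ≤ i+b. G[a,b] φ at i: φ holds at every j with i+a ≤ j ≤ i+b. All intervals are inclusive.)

Check G[≤3] ((reset ∧ warn) ∨ ¬ok) at each j in [1,2]:
  j=1: holds on [1,4]
  j=2: holds on [2,5]
Found at j=1 → formula holds.

Yes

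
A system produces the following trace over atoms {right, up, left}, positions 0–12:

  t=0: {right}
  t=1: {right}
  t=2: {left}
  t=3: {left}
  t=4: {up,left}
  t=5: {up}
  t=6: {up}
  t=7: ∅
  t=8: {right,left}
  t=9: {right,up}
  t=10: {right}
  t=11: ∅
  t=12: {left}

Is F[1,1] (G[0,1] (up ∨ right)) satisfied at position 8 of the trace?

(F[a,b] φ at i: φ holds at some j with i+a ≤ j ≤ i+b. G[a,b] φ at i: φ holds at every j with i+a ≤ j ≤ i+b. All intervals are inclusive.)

Yes

Check G[0,1] (up ∨ right) at each j in [9,9]:
  j=9: holds on [9,10]
Found at j=9 → formula holds.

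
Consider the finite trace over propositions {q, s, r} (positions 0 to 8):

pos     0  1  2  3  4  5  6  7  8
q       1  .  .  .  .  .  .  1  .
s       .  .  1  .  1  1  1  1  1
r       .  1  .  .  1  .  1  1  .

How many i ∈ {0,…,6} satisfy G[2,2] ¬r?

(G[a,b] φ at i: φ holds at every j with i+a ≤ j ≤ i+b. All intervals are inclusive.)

Evaluate at each i in [0,6]:
  i=0: ✓ (all of [2,2])
  i=1: ✓ (all of [3,3])
  i=2: ✗ (fails at j=4)
  i=3: ✓ (all of [5,5])
  i=4: ✗ (fails at j=6)
  i=5: ✗ (fails at j=7)
  i=6: ✓ (all of [8,8])
Positions where it holds: {0, 1, 3, 6} → 4.

4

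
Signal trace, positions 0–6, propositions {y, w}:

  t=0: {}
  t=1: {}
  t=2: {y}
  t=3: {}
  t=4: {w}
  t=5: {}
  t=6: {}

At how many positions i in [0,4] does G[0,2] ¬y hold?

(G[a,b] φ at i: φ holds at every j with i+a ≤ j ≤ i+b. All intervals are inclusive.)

Evaluate at each i in [0,4]:
  i=0: ✗ (fails at j=2)
  i=1: ✗ (fails at j=2)
  i=2: ✗ (fails at j=2)
  i=3: ✓ (all of [3,5])
  i=4: ✓ (all of [4,6])
Positions where it holds: {3, 4} → 2.

2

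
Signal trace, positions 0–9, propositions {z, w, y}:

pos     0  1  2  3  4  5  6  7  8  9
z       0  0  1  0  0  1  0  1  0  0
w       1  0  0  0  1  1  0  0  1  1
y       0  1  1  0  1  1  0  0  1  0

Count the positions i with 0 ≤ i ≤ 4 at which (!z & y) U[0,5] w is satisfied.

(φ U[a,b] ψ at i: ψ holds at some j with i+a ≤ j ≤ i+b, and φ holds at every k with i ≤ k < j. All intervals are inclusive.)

2

Evaluate at each i in [0,4]:
  i=0: ✓ (rhs at j=0)
  i=1: ✗ (lhs fails at k=2 before rhs at j=4)
  i=2: ✗ (lhs fails at k=2 before rhs at j=4)
  i=3: ✗ (lhs fails at k=3 before rhs at j=4)
  i=4: ✓ (rhs at j=4)
Positions where it holds: {0, 4} → 2.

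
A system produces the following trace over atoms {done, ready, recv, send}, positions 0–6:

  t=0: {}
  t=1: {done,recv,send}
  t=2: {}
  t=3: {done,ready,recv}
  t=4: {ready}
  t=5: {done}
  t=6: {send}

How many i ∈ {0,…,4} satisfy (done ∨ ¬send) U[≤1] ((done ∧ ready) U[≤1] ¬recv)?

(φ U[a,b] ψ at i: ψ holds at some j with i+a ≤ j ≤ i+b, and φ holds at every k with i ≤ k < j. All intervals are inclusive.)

Evaluate at each i in [0,4]:
  i=0: ✓ (rhs at j=0)
  i=1: ✓ (rhs at j=2; lhs holds on [1,1])
  i=2: ✓ (rhs at j=2)
  i=3: ✓ (rhs at j=3)
  i=4: ✓ (rhs at j=4)
Positions where it holds: {0, 1, 2, 3, 4} → 5.

5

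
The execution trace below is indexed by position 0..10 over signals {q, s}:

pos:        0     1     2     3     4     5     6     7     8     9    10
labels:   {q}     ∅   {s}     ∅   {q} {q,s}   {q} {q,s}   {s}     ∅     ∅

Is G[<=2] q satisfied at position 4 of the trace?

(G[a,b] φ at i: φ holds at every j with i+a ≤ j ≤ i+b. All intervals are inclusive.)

Yes

Check q at every j in [4,6]:
  j=4: true
  j=5: true
  j=6: true
All positions satisfy it → formula holds.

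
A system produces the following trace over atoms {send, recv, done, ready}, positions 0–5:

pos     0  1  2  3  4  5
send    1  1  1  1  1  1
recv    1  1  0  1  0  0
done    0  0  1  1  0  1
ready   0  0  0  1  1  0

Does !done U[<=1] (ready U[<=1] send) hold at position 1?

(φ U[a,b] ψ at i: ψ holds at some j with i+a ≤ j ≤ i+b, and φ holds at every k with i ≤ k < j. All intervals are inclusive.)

True

Need some j in [1,2] with (ready U[<=1] send), and !done at every k in [1,j-1].
  j=1: (ready U[<=1] send) holds; no prefix to check → satisfied.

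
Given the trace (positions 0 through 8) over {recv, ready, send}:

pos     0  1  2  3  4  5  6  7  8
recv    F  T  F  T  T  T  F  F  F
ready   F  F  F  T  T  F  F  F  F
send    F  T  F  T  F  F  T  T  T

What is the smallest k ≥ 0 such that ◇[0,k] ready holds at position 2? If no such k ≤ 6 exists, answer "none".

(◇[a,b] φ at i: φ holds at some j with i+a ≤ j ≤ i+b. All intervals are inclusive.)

Scan j = 2,3,… for ready:
  j=2: fails
  j=3: holds
First hit at j=3, so smallest k = 3-2 = 1.

1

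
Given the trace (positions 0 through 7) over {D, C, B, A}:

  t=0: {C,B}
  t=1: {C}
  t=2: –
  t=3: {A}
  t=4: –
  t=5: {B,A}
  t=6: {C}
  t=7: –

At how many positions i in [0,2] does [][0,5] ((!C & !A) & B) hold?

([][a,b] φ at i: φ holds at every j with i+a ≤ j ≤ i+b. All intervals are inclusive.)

0

Evaluate at each i in [0,2]:
  i=0: ✗ (fails at j=0)
  i=1: ✗ (fails at j=1)
  i=2: ✗ (fails at j=2)
Positions where it holds: {} → 0.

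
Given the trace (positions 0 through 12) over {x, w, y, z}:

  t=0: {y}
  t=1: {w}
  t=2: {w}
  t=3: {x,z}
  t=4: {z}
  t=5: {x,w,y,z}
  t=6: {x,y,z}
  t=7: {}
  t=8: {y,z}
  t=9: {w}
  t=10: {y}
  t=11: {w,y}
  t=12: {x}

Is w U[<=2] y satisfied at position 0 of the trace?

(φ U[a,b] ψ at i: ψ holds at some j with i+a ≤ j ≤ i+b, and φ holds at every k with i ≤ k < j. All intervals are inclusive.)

Holds

Need some j in [0,2] with y, and w at every k in [0,j-1].
  j=0: y holds; no prefix to check → satisfied.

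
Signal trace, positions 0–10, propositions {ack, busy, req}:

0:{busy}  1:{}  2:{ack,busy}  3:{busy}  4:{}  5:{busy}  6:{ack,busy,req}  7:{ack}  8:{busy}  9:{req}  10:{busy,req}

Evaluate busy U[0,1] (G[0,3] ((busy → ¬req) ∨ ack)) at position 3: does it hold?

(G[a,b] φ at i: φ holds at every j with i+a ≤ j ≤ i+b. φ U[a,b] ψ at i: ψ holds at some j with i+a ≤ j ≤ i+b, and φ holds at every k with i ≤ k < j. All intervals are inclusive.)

Yes

Need some j in [3,4] with G[0,3] ((busy → ¬req) ∨ ack), and busy at every k in [3,j-1].
  j=3: G[0,3] ((busy → ¬req) ∨ ack) holds; no prefix to check → satisfied.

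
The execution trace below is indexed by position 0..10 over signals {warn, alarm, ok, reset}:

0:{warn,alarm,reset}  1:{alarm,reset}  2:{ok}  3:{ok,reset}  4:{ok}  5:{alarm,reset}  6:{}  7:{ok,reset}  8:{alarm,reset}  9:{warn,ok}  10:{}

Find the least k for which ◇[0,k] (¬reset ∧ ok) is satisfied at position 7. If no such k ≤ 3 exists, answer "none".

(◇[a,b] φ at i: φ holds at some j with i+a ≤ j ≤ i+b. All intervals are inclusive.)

2

Scan j = 7,8,… for (¬reset ∧ ok):
  j=7: fails
  j=8: fails
  j=9: holds
First hit at j=9, so smallest k = 9-7 = 2.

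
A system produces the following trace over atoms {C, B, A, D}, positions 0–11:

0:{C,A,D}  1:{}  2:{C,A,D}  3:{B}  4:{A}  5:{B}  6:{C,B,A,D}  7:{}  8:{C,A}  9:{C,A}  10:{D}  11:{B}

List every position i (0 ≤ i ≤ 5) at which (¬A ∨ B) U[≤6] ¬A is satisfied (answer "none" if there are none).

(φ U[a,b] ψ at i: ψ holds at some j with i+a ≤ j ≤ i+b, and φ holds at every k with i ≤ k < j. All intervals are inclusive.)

Evaluate at each i in [0,5]:
  i=0: ✗ (lhs fails at k=0 before rhs at j=1)
  i=1: ✓ (rhs at j=1)
  i=2: ✗ (lhs fails at k=2 before rhs at j=3)
  i=3: ✓ (rhs at j=3)
  i=4: ✗ (lhs fails at k=4 before rhs at j=5)
  i=5: ✓ (rhs at j=5)

1, 3, 5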